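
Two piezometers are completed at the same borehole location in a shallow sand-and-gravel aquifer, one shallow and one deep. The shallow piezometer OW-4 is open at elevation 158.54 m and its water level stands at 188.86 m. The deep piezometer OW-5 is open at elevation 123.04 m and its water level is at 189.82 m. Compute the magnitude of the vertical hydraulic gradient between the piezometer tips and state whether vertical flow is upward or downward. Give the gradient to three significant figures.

|i_v| ≈ 0.0270; vertical flow is upward

Total head at OW-4: h = 188.86 m (water level in the standpipe).
Total head at OW-5: h = 189.82 m.
Δh = h(OW-4) − h(OW-5) = 188.86 − 189.82 = -0.96 m.
Vertical separation Δz = 158.54 − 123.04 = 35.50 m.
|i_v| = |Δh| / Δz = 0.96 / 35.50 = 0.0270.
Head is higher in the deep piezometer, so vertical flow is upward (discharge condition).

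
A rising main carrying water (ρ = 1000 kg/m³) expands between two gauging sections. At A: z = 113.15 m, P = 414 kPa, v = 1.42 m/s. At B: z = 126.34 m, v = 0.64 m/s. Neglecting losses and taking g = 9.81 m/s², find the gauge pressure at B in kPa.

P₂ ≈ 285 kPa

Pressure head at A: ψ₁ = P₁/(ρg) = 414×1000 / (1000 × 9.81) = 42.20 m.
Velocity heads: v₁²/2g = 1.42²/19.62 = 0.103 m; v₂²/2g = 0.64²/19.62 = 0.021 m.
Total head H = z₁ + ψ₁ + v₁²/2g = 113.15 + 42.20 + 0.103 = 155.45 m.
ψ₂ = H − z₂ − v₂²/2g = 155.45 − 126.34 − 0.021 = 29.09 m.
P₂ = ρgψ₂ = 1000 × 9.81 × 29.09 ≈ 285 kPa.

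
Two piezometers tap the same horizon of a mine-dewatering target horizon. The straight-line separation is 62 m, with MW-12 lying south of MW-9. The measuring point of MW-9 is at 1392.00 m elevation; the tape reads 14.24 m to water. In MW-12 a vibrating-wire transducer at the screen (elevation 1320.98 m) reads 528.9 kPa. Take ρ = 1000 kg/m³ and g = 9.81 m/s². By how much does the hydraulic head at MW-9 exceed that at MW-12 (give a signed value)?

Δh ≈ 2.87 m

Total head at MW-9: h = 1392.00 − 14.24 = 1377.76 m.
Pressure head at MW-12: ψ = P/(ρg) = 528.9×1000 / (1000 × 9.81) = 53.91 m.
Total head at MW-12: h = z + ψ = 1320.98 + 53.91 = 1374.89 m.
Head difference: h(MW-9) − h(MW-12) = 1377.76 − 1374.89 = 2.87 m.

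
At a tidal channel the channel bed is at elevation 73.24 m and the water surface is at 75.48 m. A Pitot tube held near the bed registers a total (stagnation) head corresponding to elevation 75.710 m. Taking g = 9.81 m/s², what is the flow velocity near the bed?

Near the bed, under hydrostatic conditions, the piezometric head (z + ψ) equals the free-surface elevation, 75.48 m.
Velocity head = total − piezometric = 75.710 − 75.48 = 0.230 m.
v = √(2g·h_v) = √(2 × 9.81 × 0.230) = 2.12 m/s.

v ≈ 2.12 m/s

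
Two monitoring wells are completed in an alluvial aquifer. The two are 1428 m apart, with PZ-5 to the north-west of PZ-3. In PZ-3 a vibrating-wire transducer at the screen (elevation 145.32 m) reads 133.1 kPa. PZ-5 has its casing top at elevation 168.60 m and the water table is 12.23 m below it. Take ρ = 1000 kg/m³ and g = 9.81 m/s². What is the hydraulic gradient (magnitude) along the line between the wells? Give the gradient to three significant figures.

i ≈ 0.00176

Pressure head at PZ-3: ψ = P/(ρg) = 133.1×1000 / (1000 × 9.81) = 13.57 m.
Total head at PZ-3: h = z + ψ = 145.32 + 13.57 = 158.89 m.
Total head at PZ-5: h = 168.60 − 12.23 = 156.37 m.
Head difference: h(PZ-3) − h(PZ-5) = 158.89 − 156.37 = 2.52 m.
Hydraulic gradient: i = |Δh| / L = 2.52 / 1428 = 0.00176.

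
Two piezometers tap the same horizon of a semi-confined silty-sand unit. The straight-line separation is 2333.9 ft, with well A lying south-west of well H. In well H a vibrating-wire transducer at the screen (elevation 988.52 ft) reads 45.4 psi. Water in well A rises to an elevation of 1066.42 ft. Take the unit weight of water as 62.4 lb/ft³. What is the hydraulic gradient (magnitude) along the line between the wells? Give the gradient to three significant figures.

Pressure head at well H: ψ = 144·P/γ = 144 × 45.4 / 62.4 = 104.77 ft.
Total head at well H: h = z + ψ = 988.52 + 104.77 = 1093.29 ft.
Total head at well A: h = 1066.42 ft (water level in the piezometer is the total head).
Head difference: h(well H) − h(well A) = 1093.29 − 1066.42 = 26.87 ft.
Hydraulic gradient: i = |Δh| / L = 26.87 / 2333.9 = 0.0115.

i ≈ 0.0115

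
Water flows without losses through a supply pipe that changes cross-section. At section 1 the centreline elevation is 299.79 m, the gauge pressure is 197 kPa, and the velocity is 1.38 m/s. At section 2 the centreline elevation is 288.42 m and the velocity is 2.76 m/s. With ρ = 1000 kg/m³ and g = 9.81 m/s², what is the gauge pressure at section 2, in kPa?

Pressure head at 1: ψ₁ = P₁/(ρg) = 197×1000 / (1000 × 9.81) = 20.08 m.
Velocity heads: v₁²/2g = 1.38²/19.62 = 0.097 m; v₂²/2g = 2.76²/19.62 = 0.388 m.
Total head H = z₁ + ψ₁ + v₁²/2g = 299.79 + 20.08 + 0.097 = 319.97 m.
ψ₂ = H − z₂ − v₂²/2g = 319.97 − 288.42 − 0.388 = 31.16 m.
P₂ = ρgψ₂ = 1000 × 9.81 × 31.16 ≈ 306 kPa.

P₂ ≈ 306 kPa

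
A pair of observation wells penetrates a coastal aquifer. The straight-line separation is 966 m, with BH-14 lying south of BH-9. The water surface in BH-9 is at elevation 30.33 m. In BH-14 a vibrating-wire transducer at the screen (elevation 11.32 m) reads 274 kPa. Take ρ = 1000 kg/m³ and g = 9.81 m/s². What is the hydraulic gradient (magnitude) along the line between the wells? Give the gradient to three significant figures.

i ≈ 0.00923

Total head at BH-9: h = 30.33 m (water level in the piezometer is the total head).
Pressure head at BH-14: ψ = P/(ρg) = 274×1000 / (1000 × 9.81) = 27.93 m.
Total head at BH-14: h = z + ψ = 11.32 + 27.93 = 39.25 m.
Head difference: h(BH-9) − h(BH-14) = 30.33 − 39.25 = -8.92 m.
Hydraulic gradient: i = |Δh| / L = 8.92 / 966 = 0.00923.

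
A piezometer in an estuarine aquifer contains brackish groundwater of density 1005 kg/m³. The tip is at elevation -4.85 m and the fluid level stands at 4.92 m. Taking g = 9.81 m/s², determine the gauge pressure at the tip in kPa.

P ≈ 96.3 kPa

Pressure head ψ = h − z = 4.92 − (-4.85) = 9.77 m.
P = ρgψ = 1005 × 9.81 × 9.77 = 96323 Pa ≈ 96.3 kPa.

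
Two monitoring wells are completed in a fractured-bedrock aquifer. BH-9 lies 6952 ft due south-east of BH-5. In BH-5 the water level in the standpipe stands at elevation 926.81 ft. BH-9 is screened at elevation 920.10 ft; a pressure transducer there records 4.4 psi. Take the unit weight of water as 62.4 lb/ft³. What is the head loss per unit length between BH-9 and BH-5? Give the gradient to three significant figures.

i ≈ 0.000495 ft/ft

Total head at BH-5: h = 926.81 ft (water level in the piezometer is the total head).
Pressure head at BH-9: ψ = 144·P/γ = 144 × 4.4 / 62.4 = 10.15 ft.
Total head at BH-9: h = z + ψ = 920.10 + 10.15 = 930.25 ft.
Head difference: h(BH-5) − h(BH-9) = 926.81 − 930.25 = -3.44 ft.
Hydraulic gradient: i = |Δh| / L = 3.44 / 6952 = 0.000495.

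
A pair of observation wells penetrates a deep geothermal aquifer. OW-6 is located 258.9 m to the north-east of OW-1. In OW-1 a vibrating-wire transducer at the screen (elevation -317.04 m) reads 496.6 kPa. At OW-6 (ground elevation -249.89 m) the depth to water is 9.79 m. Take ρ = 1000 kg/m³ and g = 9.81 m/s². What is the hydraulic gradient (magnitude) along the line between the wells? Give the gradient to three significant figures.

i ≈ 0.0260

Pressure head at OW-1: ψ = P/(ρg) = 496.6×1000 / (1000 × 9.81) = 50.62 m.
Total head at OW-1: h = z + ψ = -317.04 + 50.62 = -266.42 m.
Total head at OW-6: h = -249.89 − 9.79 = -259.68 m.
Head difference: h(OW-1) − h(OW-6) = -266.42 − (-259.68) = -6.74 m.
Hydraulic gradient: i = |Δh| / L = 6.74 / 258.9 = 0.0260.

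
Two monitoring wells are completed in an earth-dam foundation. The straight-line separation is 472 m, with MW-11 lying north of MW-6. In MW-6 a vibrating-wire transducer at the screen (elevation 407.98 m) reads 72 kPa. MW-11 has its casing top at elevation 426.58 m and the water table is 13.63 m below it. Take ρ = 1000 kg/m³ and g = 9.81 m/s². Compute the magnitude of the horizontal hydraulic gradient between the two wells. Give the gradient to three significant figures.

Pressure head at MW-6: ψ = P/(ρg) = 72×1000 / (1000 × 9.81) = 7.34 m.
Total head at MW-6: h = z + ψ = 407.98 + 7.34 = 415.32 m.
Total head at MW-11: h = 426.58 − 13.63 = 412.95 m.
Head difference: h(MW-6) − h(MW-11) = 415.32 − 412.95 = 2.37 m.
Hydraulic gradient: i = |Δh| / L = 2.37 / 472 = 0.00502.

i ≈ 0.00502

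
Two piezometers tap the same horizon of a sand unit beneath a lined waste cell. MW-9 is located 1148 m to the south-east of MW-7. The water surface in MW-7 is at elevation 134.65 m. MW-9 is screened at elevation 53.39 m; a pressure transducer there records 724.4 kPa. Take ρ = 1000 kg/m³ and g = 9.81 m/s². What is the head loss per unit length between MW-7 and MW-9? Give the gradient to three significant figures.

Total head at MW-7: h = 134.65 m (water level in the piezometer is the total head).
Pressure head at MW-9: ψ = P/(ρg) = 724.4×1000 / (1000 × 9.81) = 73.84 m.
Total head at MW-9: h = z + ψ = 53.39 + 73.84 = 127.23 m.
Head difference: h(MW-7) − h(MW-9) = 134.65 − 127.23 = 7.42 m.
Hydraulic gradient: i = |Δh| / L = 7.42 / 1148 = 0.00646.

i ≈ 0.00646 m/m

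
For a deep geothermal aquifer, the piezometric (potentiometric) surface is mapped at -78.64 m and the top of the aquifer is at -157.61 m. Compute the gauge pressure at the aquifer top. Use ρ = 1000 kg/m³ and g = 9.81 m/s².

P ≈ 775 kPa

Pressure head at the aquifer top: ψ = h − z = -78.64 − (-157.61) = 78.97 m.
P = ρgψ = 1000 × 9.81 × 78.97 = 774696 Pa ≈ 775 kPa.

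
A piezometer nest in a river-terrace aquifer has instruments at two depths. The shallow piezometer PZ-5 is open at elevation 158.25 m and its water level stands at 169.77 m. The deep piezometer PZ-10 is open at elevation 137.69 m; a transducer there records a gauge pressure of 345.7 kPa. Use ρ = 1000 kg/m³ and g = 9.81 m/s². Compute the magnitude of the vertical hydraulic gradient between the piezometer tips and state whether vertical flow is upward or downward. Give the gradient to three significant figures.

Total head at PZ-5: h = 169.77 m (water level in the standpipe).
Pressure head at PZ-10: ψ = P/(ρg) = 345.7×1000 / (1000 × 9.81) = 35.24 m.
Total head at PZ-10: h = z + ψ = 137.69 + 35.24 = 172.93 m.
Δh = h(PZ-5) − h(PZ-10) = 169.77 − 172.93 = -3.16 m.
Vertical separation Δz = 158.25 − 137.69 = 20.56 m.
|i_v| = |Δh| / Δz = 3.16 / 20.56 = 0.154.
Head is higher in the deep piezometer, so vertical flow is upward (discharge condition).

|i_v| ≈ 0.154; vertical flow is upward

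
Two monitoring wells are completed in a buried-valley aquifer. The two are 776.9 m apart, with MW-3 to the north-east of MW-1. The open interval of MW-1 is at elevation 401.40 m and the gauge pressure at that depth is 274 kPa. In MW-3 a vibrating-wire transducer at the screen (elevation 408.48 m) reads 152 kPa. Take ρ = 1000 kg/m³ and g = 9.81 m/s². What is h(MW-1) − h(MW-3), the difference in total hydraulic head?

Pressure head at MW-1: ψ = P/(ρg) = 274×1000 / (1000 × 9.81) = 27.93 m.
Total head at MW-1: h = z + ψ = 401.40 + 27.93 = 429.33 m.
Pressure head at MW-3: ψ = P/(ρg) = 152×1000 / (1000 × 9.81) = 15.49 m.
Total head at MW-3: h = z + ψ = 408.48 + 15.49 = 423.97 m.
Head difference: h(MW-1) − h(MW-3) = 429.33 − 423.97 = 5.36 m.

Δh ≈ 5.36 m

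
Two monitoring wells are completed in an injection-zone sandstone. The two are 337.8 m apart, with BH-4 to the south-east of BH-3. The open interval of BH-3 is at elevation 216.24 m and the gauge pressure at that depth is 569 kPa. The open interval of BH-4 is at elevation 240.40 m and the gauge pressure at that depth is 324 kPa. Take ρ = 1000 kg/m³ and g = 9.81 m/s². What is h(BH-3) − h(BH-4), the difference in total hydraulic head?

Pressure head at BH-3: ψ = P/(ρg) = 569×1000 / (1000 × 9.81) = 58.00 m.
Total head at BH-3: h = z + ψ = 216.24 + 58.00 = 274.24 m.
Pressure head at BH-4: ψ = P/(ρg) = 324×1000 / (1000 × 9.81) = 33.03 m.
Total head at BH-4: h = z + ψ = 240.40 + 33.03 = 273.43 m.
Head difference: h(BH-3) − h(BH-4) = 274.24 − 273.43 = 0.81 m.

Δh ≈ 0.81 m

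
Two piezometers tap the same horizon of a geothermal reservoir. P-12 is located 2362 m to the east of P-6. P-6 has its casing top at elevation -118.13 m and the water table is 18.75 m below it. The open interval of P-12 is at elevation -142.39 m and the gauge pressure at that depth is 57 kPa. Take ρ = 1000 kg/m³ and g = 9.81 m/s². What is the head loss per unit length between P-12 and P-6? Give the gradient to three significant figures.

Total head at P-6: h = -118.13 − 18.75 = -136.88 m.
Pressure head at P-12: ψ = P/(ρg) = 57×1000 / (1000 × 9.81) = 5.81 m.
Total head at P-12: h = z + ψ = -142.39 + 5.81 = -136.58 m.
Head difference: h(P-6) − h(P-12) = -136.88 − (-136.58) = -0.30 m.
Hydraulic gradient: i = |Δh| / L = 0.30 / 2362 = 0.000127.

i ≈ 0.000127 m/m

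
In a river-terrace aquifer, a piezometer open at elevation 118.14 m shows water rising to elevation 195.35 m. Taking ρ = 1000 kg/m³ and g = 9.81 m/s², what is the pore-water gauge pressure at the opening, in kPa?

P ≈ 757 kPa

Pressure head ψ = h − z = 195.35 − 118.14 = 77.21 m.
P = ρgψ = 1000 × 9.81 × 77.21 = 757430 Pa ≈ 757 kPa.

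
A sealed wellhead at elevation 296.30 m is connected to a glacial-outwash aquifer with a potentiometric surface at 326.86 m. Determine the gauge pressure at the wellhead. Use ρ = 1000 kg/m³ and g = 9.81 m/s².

Head above the cap: Δh = 326.86 − 296.30 = 30.56 m.
P = ρgΔh = 1000 × 9.81 × 30.56 = 299794 Pa ≈ 300 kPa.

P ≈ 300 kPa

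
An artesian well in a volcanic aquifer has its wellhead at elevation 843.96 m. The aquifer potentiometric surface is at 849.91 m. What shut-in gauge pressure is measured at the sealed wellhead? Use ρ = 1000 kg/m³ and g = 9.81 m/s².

P ≈ 58.4 kPa

Head above the cap: Δh = 849.91 − 843.96 = 5.95 m.
P = ρgΔh = 1000 × 9.81 × 5.95 = 58370 Pa ≈ 58.4 kPa.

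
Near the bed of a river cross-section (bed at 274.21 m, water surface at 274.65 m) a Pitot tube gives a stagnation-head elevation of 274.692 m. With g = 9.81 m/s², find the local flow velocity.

v ≈ 0.908 m/s

Near the bed, under hydrostatic conditions, the piezometric head (z + ψ) equals the free-surface elevation, 274.65 m.
Velocity head = total − piezometric = 274.692 − 274.65 = 0.042 m.
v = √(2g·h_v) = √(2 × 9.81 × 0.042) = 0.908 m/s.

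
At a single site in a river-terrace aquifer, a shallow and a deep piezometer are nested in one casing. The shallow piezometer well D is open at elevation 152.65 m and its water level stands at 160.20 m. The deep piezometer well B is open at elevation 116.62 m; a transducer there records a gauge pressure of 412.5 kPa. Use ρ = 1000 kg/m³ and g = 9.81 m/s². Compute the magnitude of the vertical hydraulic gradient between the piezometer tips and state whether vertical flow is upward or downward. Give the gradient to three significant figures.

|i_v| ≈ 0.0425; vertical flow is downward

Total head at well D: h = 160.20 m (water level in the standpipe).
Pressure head at well B: ψ = P/(ρg) = 412.5×1000 / (1000 × 9.81) = 42.05 m.
Total head at well B: h = z + ψ = 116.62 + 42.05 = 158.67 m.
Δh = h(well D) − h(well B) = 160.20 − 158.67 = 1.53 m.
Vertical separation Δz = 152.65 − 116.62 = 36.03 m.
|i_v| = |Δh| / Δz = 1.53 / 36.03 = 0.0425.
Head is higher in the shallow piezometer, so vertical flow is downward (recharge condition).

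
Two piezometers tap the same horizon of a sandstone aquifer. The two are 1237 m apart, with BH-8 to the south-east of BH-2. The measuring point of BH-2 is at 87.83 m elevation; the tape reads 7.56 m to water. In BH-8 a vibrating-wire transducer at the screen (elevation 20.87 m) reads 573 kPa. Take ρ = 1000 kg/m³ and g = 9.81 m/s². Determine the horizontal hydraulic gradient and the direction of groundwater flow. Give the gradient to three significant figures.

i ≈ 0.000800; groundwater flows toward the south-east

Total head at BH-2: h = 87.83 − 7.56 = 80.27 m.
Pressure head at BH-8: ψ = P/(ρg) = 573×1000 / (1000 × 9.81) = 58.41 m.
Total head at BH-8: h = z + ψ = 20.87 + 58.41 = 79.28 m.
Head difference: h(BH-2) − h(BH-8) = 80.27 − 79.28 = 0.99 m.
Hydraulic gradient: i = |Δh| / L = 0.99 / 1237 = 0.000800.
Flow is from higher to lower head: from BH-2 toward BH-8, i.e. toward the south-east.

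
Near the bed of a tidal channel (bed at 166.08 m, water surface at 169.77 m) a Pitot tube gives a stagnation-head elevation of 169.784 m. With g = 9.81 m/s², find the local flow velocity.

Near the bed, under hydrostatic conditions, the piezometric head (z + ψ) equals the free-surface elevation, 169.77 m.
Velocity head = total − piezometric = 169.784 − 169.77 = 0.014 m.
v = √(2g·h_v) = √(2 × 9.81 × 0.014) = 0.524 m/s.

v ≈ 0.524 m/s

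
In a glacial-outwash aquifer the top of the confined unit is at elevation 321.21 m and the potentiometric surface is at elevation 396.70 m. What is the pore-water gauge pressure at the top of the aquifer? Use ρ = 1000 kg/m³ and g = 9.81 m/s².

Pressure head at the aquifer top: ψ = h − z = 396.70 − 321.21 = 75.49 m.
P = ρgψ = 1000 × 9.81 × 75.49 = 740557 Pa ≈ 741 kPa.

P ≈ 741 kPa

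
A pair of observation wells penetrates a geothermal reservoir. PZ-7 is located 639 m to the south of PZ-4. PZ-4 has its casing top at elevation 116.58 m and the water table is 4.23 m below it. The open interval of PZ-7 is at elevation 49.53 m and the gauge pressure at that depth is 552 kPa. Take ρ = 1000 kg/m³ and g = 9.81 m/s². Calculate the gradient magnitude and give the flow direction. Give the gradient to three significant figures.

Total head at PZ-4: h = 116.58 − 4.23 = 112.35 m.
Pressure head at PZ-7: ψ = P/(ρg) = 552×1000 / (1000 × 9.81) = 56.27 m.
Total head at PZ-7: h = z + ψ = 49.53 + 56.27 = 105.80 m.
Head difference: h(PZ-4) − h(PZ-7) = 112.35 − 105.80 = 6.55 m.
Hydraulic gradient: i = |Δh| / L = 6.55 / 639 = 0.0103.
Flow is from higher to lower head: from PZ-4 toward PZ-7, i.e. toward the south.

i ≈ 0.0103; groundwater flows toward the south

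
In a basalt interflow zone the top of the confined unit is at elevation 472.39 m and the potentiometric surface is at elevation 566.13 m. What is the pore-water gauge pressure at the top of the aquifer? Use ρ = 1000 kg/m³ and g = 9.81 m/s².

P ≈ 920 kPa

Pressure head at the aquifer top: ψ = h − z = 566.13 − 472.39 = 93.74 m.
P = ρgψ = 1000 × 9.81 × 93.74 = 919589 Pa ≈ 920 kPa.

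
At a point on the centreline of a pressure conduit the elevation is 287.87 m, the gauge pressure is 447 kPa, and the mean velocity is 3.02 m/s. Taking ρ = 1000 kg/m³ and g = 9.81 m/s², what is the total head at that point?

h ≈ 333.90 m

Pressure head ψ = P/(ρg) = 447×1000 / (1000 × 9.81) = 45.57 m.
Velocity head = v²/(2g) = 3.02² / (2 × 9.81) = 0.465 m.
h = z + ψ + v²/(2g) = 287.87 + 45.57 + 0.465 = 333.90 m.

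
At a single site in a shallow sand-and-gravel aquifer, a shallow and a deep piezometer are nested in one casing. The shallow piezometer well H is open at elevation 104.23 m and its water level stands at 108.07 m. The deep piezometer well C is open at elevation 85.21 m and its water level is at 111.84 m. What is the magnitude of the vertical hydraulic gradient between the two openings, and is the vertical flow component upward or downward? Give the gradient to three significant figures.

Total head at well H: h = 108.07 m (water level in the standpipe).
Total head at well C: h = 111.84 m.
Δh = h(well H) − h(well C) = 108.07 − 111.84 = -3.77 m.
Vertical separation Δz = 104.23 − 85.21 = 19.02 m.
|i_v| = |Δh| / Δz = 3.77 / 19.02 = 0.198.
Head is higher in the deep piezometer, so vertical flow is upward (discharge condition).

|i_v| ≈ 0.198; vertical flow is upward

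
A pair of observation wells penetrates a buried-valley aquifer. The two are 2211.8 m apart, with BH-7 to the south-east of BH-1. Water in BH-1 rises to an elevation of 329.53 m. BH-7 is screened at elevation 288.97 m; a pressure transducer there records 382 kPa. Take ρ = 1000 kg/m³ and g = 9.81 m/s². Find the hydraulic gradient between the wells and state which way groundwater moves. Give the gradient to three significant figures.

Total head at BH-1: h = 329.53 m (water level in the piezometer is the total head).
Pressure head at BH-7: ψ = P/(ρg) = 382×1000 / (1000 × 9.81) = 38.94 m.
Total head at BH-7: h = z + ψ = 288.97 + 38.94 = 327.91 m.
Head difference: h(BH-1) − h(BH-7) = 329.53 − 327.91 = 1.62 m.
Hydraulic gradient: i = |Δh| / L = 1.62 / 2211.8 = 0.000732.
Flow is from higher to lower head: from BH-1 toward BH-7, i.e. toward the south-east.

i ≈ 0.000732; groundwater flows toward the south-east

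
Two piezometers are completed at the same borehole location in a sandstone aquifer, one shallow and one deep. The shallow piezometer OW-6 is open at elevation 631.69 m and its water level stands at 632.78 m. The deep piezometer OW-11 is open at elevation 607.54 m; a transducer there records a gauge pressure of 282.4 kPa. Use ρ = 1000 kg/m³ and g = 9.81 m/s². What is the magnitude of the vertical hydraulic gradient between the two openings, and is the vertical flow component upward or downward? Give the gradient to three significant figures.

|i_v| ≈ 0.147; vertical flow is upward

Total head at OW-6: h = 632.78 m (water level in the standpipe).
Pressure head at OW-11: ψ = P/(ρg) = 282.4×1000 / (1000 × 9.81) = 28.79 m.
Total head at OW-11: h = z + ψ = 607.54 + 28.79 = 636.33 m.
Δh = h(OW-6) − h(OW-11) = 632.78 − 636.33 = -3.55 m.
Vertical separation Δz = 631.69 − 607.54 = 24.15 m.
|i_v| = |Δh| / Δz = 3.55 / 24.15 = 0.147.
Head is higher in the deep piezometer, so vertical flow is upward (discharge condition).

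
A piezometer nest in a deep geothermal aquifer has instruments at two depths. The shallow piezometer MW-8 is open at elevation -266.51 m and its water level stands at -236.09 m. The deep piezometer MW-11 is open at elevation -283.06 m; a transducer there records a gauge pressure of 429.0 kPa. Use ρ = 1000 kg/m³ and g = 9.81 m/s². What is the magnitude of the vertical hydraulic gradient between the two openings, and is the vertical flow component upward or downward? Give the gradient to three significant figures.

|i_v| ≈ 0.196; vertical flow is downward

Total head at MW-8: h = -236.09 m (water level in the standpipe).
Pressure head at MW-11: ψ = P/(ρg) = 429.0×1000 / (1000 × 9.81) = 43.73 m.
Total head at MW-11: h = z + ψ = -283.06 + 43.73 = -239.33 m.
Δh = h(MW-8) − h(MW-11) = -236.09 − (-239.33) = 3.24 m.
Vertical separation Δz = -266.51 − (-283.06) = 16.55 m.
|i_v| = |Δh| / Δz = 3.24 / 16.55 = 0.196.
Head is higher in the shallow piezometer, so vertical flow is downward (recharge condition).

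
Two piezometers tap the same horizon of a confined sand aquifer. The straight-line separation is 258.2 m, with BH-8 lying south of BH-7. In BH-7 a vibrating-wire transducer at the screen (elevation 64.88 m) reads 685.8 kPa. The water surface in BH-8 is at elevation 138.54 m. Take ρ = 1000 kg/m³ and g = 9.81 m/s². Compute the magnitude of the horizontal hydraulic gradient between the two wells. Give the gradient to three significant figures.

i ≈ 0.0145

Pressure head at BH-7: ψ = P/(ρg) = 685.8×1000 / (1000 × 9.81) = 69.91 m.
Total head at BH-7: h = z + ψ = 64.88 + 69.91 = 134.79 m.
Total head at BH-8: h = 138.54 m (water level in the piezometer is the total head).
Head difference: h(BH-7) − h(BH-8) = 134.79 − 138.54 = -3.75 m.
Hydraulic gradient: i = |Δh| / L = 3.75 / 258.2 = 0.0145.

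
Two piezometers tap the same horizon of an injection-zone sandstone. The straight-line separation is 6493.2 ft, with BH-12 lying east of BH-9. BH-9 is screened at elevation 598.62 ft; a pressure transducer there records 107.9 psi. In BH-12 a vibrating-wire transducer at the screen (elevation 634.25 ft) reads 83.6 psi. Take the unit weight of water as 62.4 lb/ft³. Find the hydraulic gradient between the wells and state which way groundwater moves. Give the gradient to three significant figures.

Pressure head at BH-9: ψ = 144·P/γ = 144 × 107.9 / 62.4 = 249.00 ft.
Total head at BH-9: h = z + ψ = 598.62 + 249.00 = 847.62 ft.
Pressure head at BH-12: ψ = 144·P/γ = 144 × 83.6 / 62.4 = 192.92 ft.
Total head at BH-12: h = z + ψ = 634.25 + 192.92 = 827.17 ft.
Head difference: h(BH-9) − h(BH-12) = 847.62 − 827.17 = 20.45 ft.
Hydraulic gradient: i = |Δh| / L = 20.45 / 6493.2 = 0.00315.
Flow is from higher to lower head: from BH-9 toward BH-12, i.e. toward the east.

i ≈ 0.00315; groundwater flows toward the east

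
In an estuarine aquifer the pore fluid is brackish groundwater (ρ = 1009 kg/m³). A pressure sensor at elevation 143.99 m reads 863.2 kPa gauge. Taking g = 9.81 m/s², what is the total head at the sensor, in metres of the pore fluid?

ψ = P/(ρg) = 863.2×1000 / (1009 × 9.81) = 87.21 m.
h = z + ψ = 143.99 + 87.21 = 231.20 m.

h ≈ 231.20 m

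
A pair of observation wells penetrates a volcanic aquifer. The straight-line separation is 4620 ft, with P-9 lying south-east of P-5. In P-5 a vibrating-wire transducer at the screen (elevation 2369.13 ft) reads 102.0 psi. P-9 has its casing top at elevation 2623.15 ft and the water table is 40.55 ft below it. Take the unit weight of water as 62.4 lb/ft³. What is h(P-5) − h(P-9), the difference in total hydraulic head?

Pressure head at P-5: ψ = 144·P/γ = 144 × 102.0 / 62.4 = 235.38 ft.
Total head at P-5: h = z + ψ = 2369.13 + 235.38 = 2604.51 ft.
Total head at P-9: h = 2623.15 − 40.55 = 2582.60 ft.
Head difference: h(P-5) − h(P-9) = 2604.51 − 2582.60 = 21.91 ft.

Δh ≈ 21.91 ft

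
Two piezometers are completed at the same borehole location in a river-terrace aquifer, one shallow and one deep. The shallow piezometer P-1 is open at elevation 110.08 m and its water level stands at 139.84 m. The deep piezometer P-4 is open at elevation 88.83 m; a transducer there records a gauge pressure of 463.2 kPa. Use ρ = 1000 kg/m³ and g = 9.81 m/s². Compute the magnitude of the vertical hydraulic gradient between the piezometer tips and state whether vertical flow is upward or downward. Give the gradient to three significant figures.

|i_v| ≈ 0.178; vertical flow is downward

Total head at P-1: h = 139.84 m (water level in the standpipe).
Pressure head at P-4: ψ = P/(ρg) = 463.2×1000 / (1000 × 9.81) = 47.22 m.
Total head at P-4: h = z + ψ = 88.83 + 47.22 = 136.05 m.
Δh = h(P-1) − h(P-4) = 139.84 − 136.05 = 3.79 m.
Vertical separation Δz = 110.08 − 88.83 = 21.25 m.
|i_v| = |Δh| / Δz = 3.79 / 21.25 = 0.178.
Head is higher in the shallow piezometer, so vertical flow is downward (recharge condition).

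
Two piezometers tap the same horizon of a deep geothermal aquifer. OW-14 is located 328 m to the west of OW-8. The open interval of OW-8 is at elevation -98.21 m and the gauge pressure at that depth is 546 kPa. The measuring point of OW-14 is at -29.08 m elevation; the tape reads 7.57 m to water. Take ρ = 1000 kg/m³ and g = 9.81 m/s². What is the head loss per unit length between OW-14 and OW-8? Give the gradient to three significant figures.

Pressure head at OW-8: ψ = P/(ρg) = 546×1000 / (1000 × 9.81) = 55.66 m.
Total head at OW-8: h = z + ψ = -98.21 + 55.66 = -42.55 m.
Total head at OW-14: h = -29.08 − 7.57 = -36.65 m.
Head difference: h(OW-8) − h(OW-14) = -42.55 − (-36.65) = -5.90 m.
Hydraulic gradient: i = |Δh| / L = 5.90 / 328 = 0.0180.

i ≈ 0.0180 m/m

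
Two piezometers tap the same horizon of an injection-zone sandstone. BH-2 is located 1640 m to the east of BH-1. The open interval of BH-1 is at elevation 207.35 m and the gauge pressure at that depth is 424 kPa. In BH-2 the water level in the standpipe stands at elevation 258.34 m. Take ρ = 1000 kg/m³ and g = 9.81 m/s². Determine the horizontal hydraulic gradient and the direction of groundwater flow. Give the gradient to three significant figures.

i ≈ 0.00474; groundwater flows toward the west

Pressure head at BH-1: ψ = P/(ρg) = 424×1000 / (1000 × 9.81) = 43.22 m.
Total head at BH-1: h = z + ψ = 207.35 + 43.22 = 250.57 m.
Total head at BH-2: h = 258.34 m (water level in the piezometer is the total head).
Head difference: h(BH-1) − h(BH-2) = 250.57 − 258.34 = -7.77 m.
Hydraulic gradient: i = |Δh| / L = 7.77 / 1640 = 0.00474.
Flow is from higher to lower head: from BH-2 toward BH-1, i.e. toward the west.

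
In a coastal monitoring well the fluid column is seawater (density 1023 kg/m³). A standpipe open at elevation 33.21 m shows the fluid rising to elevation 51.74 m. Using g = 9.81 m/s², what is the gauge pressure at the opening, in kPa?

Pressure head ψ = h − z = 51.74 − 33.21 = 18.53 m.
P = ρgψ = 1023 × 9.81 × 18.53 = 185960 Pa ≈ 186 kPa.

P ≈ 186 kPa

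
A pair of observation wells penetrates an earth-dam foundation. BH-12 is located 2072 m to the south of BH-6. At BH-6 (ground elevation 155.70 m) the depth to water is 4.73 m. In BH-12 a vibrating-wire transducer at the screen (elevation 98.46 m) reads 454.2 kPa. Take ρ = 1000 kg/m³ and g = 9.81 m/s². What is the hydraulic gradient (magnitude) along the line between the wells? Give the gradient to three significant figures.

Total head at BH-6: h = 155.70 − 4.73 = 150.97 m.
Pressure head at BH-12: ψ = P/(ρg) = 454.2×1000 / (1000 × 9.81) = 46.30 m.
Total head at BH-12: h = z + ψ = 98.46 + 46.30 = 144.76 m.
Head difference: h(BH-6) − h(BH-12) = 150.97 − 144.76 = 6.21 m.
Hydraulic gradient: i = |Δh| / L = 6.21 / 2072 = 0.00300.

i ≈ 0.00300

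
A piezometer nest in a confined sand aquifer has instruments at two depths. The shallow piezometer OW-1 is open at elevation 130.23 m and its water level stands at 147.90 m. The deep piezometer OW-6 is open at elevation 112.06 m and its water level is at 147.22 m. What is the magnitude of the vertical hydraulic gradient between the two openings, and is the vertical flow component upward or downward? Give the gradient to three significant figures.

Total head at OW-1: h = 147.90 m (water level in the standpipe).
Total head at OW-6: h = 147.22 m.
Δh = h(OW-1) − h(OW-6) = 147.90 − 147.22 = 0.68 m.
Vertical separation Δz = 130.23 − 112.06 = 18.17 m.
|i_v| = |Δh| / Δz = 0.68 / 18.17 = 0.0374.
Head is higher in the shallow piezometer, so vertical flow is downward (recharge condition).

|i_v| ≈ 0.0374; vertical flow is downward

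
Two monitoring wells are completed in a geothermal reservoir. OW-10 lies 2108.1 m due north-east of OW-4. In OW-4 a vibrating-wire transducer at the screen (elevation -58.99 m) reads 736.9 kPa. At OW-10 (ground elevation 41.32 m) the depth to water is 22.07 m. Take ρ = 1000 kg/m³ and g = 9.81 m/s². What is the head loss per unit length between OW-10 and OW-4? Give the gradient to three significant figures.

i ≈ 0.00148 m/m

Pressure head at OW-4: ψ = P/(ρg) = 736.9×1000 / (1000 × 9.81) = 75.12 m.
Total head at OW-4: h = z + ψ = -58.99 + 75.12 = 16.13 m.
Total head at OW-10: h = 41.32 − 22.07 = 19.25 m.
Head difference: h(OW-4) − h(OW-10) = 16.13 − 19.25 = -3.12 m.
Hydraulic gradient: i = |Δh| / L = 3.12 / 2108.1 = 0.00148.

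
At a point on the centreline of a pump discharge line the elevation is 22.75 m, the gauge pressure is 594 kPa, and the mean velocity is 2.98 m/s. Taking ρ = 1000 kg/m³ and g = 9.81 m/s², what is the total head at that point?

h ≈ 83.75 m

Pressure head ψ = P/(ρg) = 594×1000 / (1000 × 9.81) = 60.55 m.
Velocity head = v²/(2g) = 2.98² / (2 × 9.81) = 0.453 m.
h = z + ψ + v²/(2g) = 22.75 + 60.55 + 0.453 = 83.75 m.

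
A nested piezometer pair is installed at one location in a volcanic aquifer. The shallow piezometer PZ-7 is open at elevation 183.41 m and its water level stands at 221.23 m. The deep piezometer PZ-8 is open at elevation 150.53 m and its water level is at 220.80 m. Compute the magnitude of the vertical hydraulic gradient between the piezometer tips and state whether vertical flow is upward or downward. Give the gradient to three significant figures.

|i_v| ≈ 0.0131; vertical flow is downward

Total head at PZ-7: h = 221.23 m (water level in the standpipe).
Total head at PZ-8: h = 220.80 m.
Δh = h(PZ-7) − h(PZ-8) = 221.23 − 220.80 = 0.43 m.
Vertical separation Δz = 183.41 − 150.53 = 32.88 m.
|i_v| = |Δh| / Δz = 0.43 / 32.88 = 0.0131.
Head is higher in the shallow piezometer, so vertical flow is downward (recharge condition).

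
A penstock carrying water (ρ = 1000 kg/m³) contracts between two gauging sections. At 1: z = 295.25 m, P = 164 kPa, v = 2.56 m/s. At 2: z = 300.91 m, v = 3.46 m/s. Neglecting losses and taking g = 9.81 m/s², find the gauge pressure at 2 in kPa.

P₂ ≈ 106 kPa

Pressure head at 1: ψ₁ = P₁/(ρg) = 164×1000 / (1000 × 9.81) = 16.72 m.
Velocity heads: v₁²/2g = 2.56²/19.62 = 0.334 m; v₂²/2g = 3.46²/19.62 = 0.610 m.
Total head H = z₁ + ψ₁ + v₁²/2g = 295.25 + 16.72 + 0.334 = 312.30 m.
ψ₂ = H − z₂ − v₂²/2g = 312.30 − 300.91 − 0.610 = 10.78 m.
P₂ = ρgψ₂ = 1000 × 9.81 × 10.78 ≈ 106 kPa.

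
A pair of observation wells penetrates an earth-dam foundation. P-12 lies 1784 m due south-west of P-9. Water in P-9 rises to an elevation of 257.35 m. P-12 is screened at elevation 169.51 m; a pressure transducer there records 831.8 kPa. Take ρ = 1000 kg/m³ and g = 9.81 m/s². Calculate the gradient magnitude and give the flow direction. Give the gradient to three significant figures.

i ≈ 0.00171; groundwater flows toward the south-west

Total head at P-9: h = 257.35 m (water level in the piezometer is the total head).
Pressure head at P-12: ψ = P/(ρg) = 831.8×1000 / (1000 × 9.81) = 84.79 m.
Total head at P-12: h = z + ψ = 169.51 + 84.79 = 254.30 m.
Head difference: h(P-9) − h(P-12) = 257.35 − 254.30 = 3.05 m.
Hydraulic gradient: i = |Δh| / L = 3.05 / 1784 = 0.00171.
Flow is from higher to lower head: from P-9 toward P-12, i.e. toward the south-west.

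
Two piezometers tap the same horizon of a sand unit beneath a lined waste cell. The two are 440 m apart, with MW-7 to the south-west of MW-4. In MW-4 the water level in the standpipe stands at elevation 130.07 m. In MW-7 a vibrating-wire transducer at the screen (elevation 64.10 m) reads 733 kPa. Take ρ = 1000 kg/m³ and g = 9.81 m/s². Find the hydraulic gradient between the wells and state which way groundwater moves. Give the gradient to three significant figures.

i ≈ 0.0199; groundwater flows toward the north-east

Total head at MW-4: h = 130.07 m (water level in the piezometer is the total head).
Pressure head at MW-7: ψ = P/(ρg) = 733×1000 / (1000 × 9.81) = 74.72 m.
Total head at MW-7: h = z + ψ = 64.10 + 74.72 = 138.82 m.
Head difference: h(MW-4) − h(MW-7) = 130.07 − 138.82 = -8.75 m.
Hydraulic gradient: i = |Δh| / L = 8.75 / 440 = 0.0199.
Flow is from higher to lower head: from MW-7 toward MW-4, i.e. toward the north-east.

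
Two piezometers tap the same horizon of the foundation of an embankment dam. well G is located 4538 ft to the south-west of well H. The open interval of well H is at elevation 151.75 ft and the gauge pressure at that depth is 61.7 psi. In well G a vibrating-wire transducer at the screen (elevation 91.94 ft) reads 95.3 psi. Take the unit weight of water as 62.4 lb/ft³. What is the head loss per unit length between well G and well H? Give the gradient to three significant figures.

i ≈ 0.00391 ft/ft

Pressure head at well H: ψ = 144·P/γ = 144 × 61.7 / 62.4 = 142.38 ft.
Total head at well H: h = z + ψ = 151.75 + 142.38 = 294.13 ft.
Pressure head at well G: ψ = 144·P/γ = 144 × 95.3 / 62.4 = 219.92 ft.
Total head at well G: h = z + ψ = 91.94 + 219.92 = 311.86 ft.
Head difference: h(well H) − h(well G) = 294.13 − 311.86 = -17.73 ft.
Hydraulic gradient: i = |Δh| / L = 17.73 / 4538 = 0.00391.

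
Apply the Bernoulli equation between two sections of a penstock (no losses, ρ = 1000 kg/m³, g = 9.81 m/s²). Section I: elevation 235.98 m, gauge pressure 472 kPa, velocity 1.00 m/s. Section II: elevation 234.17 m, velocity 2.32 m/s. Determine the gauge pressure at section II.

Pressure head at I: ψ₁ = P₁/(ρg) = 472×1000 / (1000 × 9.81) = 48.11 m.
Velocity heads: v₁²/2g = 1.00²/19.62 = 0.051 m; v₂²/2g = 2.32²/19.62 = 0.274 m.
Total head H = z₁ + ψ₁ + v₁²/2g = 235.98 + 48.11 + 0.051 = 284.14 m.
ψ₂ = H − z₂ − v₂²/2g = 284.14 − 234.17 − 0.274 = 49.70 m.
P₂ = ρgψ₂ = 1000 × 9.81 × 49.70 ≈ 488 kPa.

P₂ ≈ 488 kPa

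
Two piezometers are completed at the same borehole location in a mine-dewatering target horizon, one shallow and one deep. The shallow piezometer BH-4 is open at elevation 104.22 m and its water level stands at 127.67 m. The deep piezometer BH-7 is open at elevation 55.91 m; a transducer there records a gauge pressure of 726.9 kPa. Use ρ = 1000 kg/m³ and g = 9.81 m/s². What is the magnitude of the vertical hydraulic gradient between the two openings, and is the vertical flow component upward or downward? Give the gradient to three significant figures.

|i_v| ≈ 0.0484; vertical flow is upward

Total head at BH-4: h = 127.67 m (water level in the standpipe).
Pressure head at BH-7: ψ = P/(ρg) = 726.9×1000 / (1000 × 9.81) = 74.10 m.
Total head at BH-7: h = z + ψ = 55.91 + 74.10 = 130.01 m.
Δh = h(BH-4) − h(BH-7) = 127.67 − 130.01 = -2.34 m.
Vertical separation Δz = 104.22 − 55.91 = 48.31 m.
|i_v| = |Δh| / Δz = 2.34 / 48.31 = 0.0484.
Head is higher in the deep piezometer, so vertical flow is upward (discharge condition).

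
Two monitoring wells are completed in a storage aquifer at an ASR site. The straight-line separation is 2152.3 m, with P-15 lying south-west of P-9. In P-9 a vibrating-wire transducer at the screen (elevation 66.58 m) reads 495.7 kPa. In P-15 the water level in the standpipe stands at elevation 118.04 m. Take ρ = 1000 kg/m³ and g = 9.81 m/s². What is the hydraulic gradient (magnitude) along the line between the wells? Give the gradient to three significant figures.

Pressure head at P-9: ψ = P/(ρg) = 495.7×1000 / (1000 × 9.81) = 50.53 m.
Total head at P-9: h = z + ψ = 66.58 + 50.53 = 117.11 m.
Total head at P-15: h = 118.04 m (water level in the piezometer is the total head).
Head difference: h(P-9) − h(P-15) = 117.11 − 118.04 = -0.93 m.
Hydraulic gradient: i = |Δh| / L = 0.93 / 2152.3 = 0.000432.

i ≈ 0.000432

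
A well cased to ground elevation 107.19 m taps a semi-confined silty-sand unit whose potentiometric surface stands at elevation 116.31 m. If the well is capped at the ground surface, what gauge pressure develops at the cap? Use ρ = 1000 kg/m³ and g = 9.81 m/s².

P ≈ 89.5 kPa

Head above the cap: Δh = 116.31 − 107.19 = 9.12 m.
P = ρgΔh = 1000 × 9.81 × 9.12 = 89467 Pa ≈ 89.5 kPa.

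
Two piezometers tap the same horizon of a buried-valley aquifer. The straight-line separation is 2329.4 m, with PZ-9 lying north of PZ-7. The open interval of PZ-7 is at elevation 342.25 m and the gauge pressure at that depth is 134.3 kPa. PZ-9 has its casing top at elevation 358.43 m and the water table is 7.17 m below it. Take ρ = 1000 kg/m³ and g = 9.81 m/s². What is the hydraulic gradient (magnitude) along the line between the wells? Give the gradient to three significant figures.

i ≈ 0.00201

Pressure head at PZ-7: ψ = P/(ρg) = 134.3×1000 / (1000 × 9.81) = 13.69 m.
Total head at PZ-7: h = z + ψ = 342.25 + 13.69 = 355.94 m.
Total head at PZ-9: h = 358.43 − 7.17 = 351.26 m.
Head difference: h(PZ-7) − h(PZ-9) = 355.94 − 351.26 = 4.68 m.
Hydraulic gradient: i = |Δh| / L = 4.68 / 2329.4 = 0.00201.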